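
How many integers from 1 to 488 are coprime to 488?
240

488 = 2^3 × 61
φ(n) = n × ∏(1 - 1/p) for each prime p dividing n
φ(488) = 488 × (1 - 1/2) × (1 - 1/61) = 240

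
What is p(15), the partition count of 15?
176

p(n) counts ways to write n as a sum of positive integers (order ignored).
Euler's pentagonal recurrence: p(k) = p(k-1) + p(k-2) - p(k-5) - p(k-7) + p(k-12) + p(k-15) - ... (offsets j(3j∓1)/2, signs ++--, p(0)=1, p(<0)=0).
DP table for k = 0..14: p(0)=1, p(1)=1, p(2)=2, p(3)=3, p(4)=5, p(5)=7, p(6)=11, p(7)=15, p(8)=22, p(9)=30, p(10)=42, p(11)=56, p(12)=77, p(13)=101, p(14)=135.
Final step: p(15) = p(14) + p(13) - p(10) - p(8) + p(3) + p(0)
= 135 + 101 - 42 - 22 + 3 + 1
= 176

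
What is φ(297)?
180

297 = 3^3 × 11
φ(n) = n × ∏(1 - 1/p) for each prime p dividing n
φ(297) = 297 × (1 - 1/3) × (1 - 1/11) = 180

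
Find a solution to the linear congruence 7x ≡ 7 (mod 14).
x ≡ 1 (mod 2)

gcd(7, 14) = 7, which divides 7, so solutions exist.
Divide through by 7: x ≡ 1 (mod 2).
The coefficient of x is now 1, so x ≡ 1 (mod 2).
Check: 7 × 1 = 7 ≡ 7 (mod 14).
x ≡ 1 (mod 2), giving 7 solutions mod 14.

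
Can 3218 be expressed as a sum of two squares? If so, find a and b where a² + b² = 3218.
37² + 43² (a=37, b=43)

Factorization: 3218 = 2 × 1609
By Fermat: n is sum of two squares iff every prime p ≡ 3 (mod 4) appears to even power.
All primes ≡ 3 (mod 4) appear to even power.
Search a = 0, 1, 2, … for 3218 - a² a perfect square: first hit at a = 37: 3218 - 1369 = 1849 = 43².
3218 = 37² + 43² = 1369 + 1849 ✓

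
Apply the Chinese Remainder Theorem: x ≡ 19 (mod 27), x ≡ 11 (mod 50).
1261

Using Chinese Remainder Theorem:
M = 27 × 50 = 1350
M1 = 50, M2 = 27
y1 = 50^(-1) mod 27 = 20
y2 = 27^(-1) mod 50 = 13
x = (19×50×20 + 11×27×13) mod 1350 = 1261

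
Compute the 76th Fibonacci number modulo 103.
56

Matrix identity: Q^n = [[F_(n+1), F_n], [F_n, F_(n-1)]] with Q = [[1,1],[1,0]].
n = 76 = 1001100₂. Square-and-multiply, entries mod 103:
Q^1 = [[1,1],[1,0]]
Q^2 = (Q^1)² = [[2,1],[1,1]]
Q^4 = (Q^2)² = [[5,3],[3,2]]
Q^9 = (Q^4)²·Q = [[55,34],[34,21]]
Q^19 = (Q^9)²·Q = [[70,61],[61,9]]
Q^38 = (Q^19)² = [[72,81],[81,94]]
Q^76 = (Q^38)² = [[3,56],[56,50]]
F_76 mod 103 = Q^76[0][1] = 56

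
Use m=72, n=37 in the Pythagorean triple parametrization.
(3815, 5328, 6553)

Euclid's formula: a = m² - n², b = 2mn, c = m² + n²
m = 72, n = 37
a = 72² - 37² = 5184 - 1369 = 3815
b = 2 × 72 × 37 = 5328
c = 72² + 37² = 5184 + 1369 = 6553
Verification: 3815² + 5328² = 14554225 + 28387584 = 42941809 = 6553² ✓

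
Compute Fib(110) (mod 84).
41

Matrix identity: Q^n = [[F_(n+1), F_n], [F_n, F_(n-1)]] with Q = [[1,1],[1,0]].
n = 110 = 1101110₂. Square-and-multiply, entries mod 84:
Q^1 = [[1,1],[1,0]]
Q^3 = (Q^1)²·Q = [[3,2],[2,1]]
Q^6 = (Q^3)² = [[13,8],[8,5]]
Q^13 = (Q^6)²·Q = [[41,65],[65,60]]
Q^27 = (Q^13)²·Q = [[39,26],[26,13]]
Q^55 = (Q^27)²·Q = [[21,13],[13,8]]
Q^110 = (Q^55)² = [[22,41],[41,65]]
F_110 mod 84 = Q^110[0][1] = 41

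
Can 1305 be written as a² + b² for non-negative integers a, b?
3² + 36² (a=3, b=36)

Factorization: 1305 = 3^2 × 5 × 29
By Fermat: n is sum of two squares iff every prime p ≡ 3 (mod 4) appears to even power.
All primes ≡ 3 (mod 4) appear to even power.
Search a = 0, 1, 2, … for 1305 - a² a perfect square: first hit at a = 3: 1305 - 9 = 1296 = 36².
1305 = 3² + 36² = 9 + 1296 ✓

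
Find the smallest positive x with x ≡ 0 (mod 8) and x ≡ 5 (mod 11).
16

Using Chinese Remainder Theorem:
M = 8 × 11 = 88
M1 = 11, M2 = 8
y1 = 11^(-1) mod 8 = 3
y2 = 8^(-1) mod 11 = 7
x = (0×11×3 + 5×8×7) mod 88 = 16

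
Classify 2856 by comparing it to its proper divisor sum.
abundant

Proper divisors of 2856: sum = 1 + 2 + 3 + 4 + 6 + 7 + 8 + 12 + ... + 476 + 714 + 952 + 1428 (31 divisors) = 5784
Since 5784 > 2856, 2856 is abundant.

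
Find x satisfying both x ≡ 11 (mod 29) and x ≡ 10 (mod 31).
475

Using Chinese Remainder Theorem:
M = 29 × 31 = 899
M1 = 31, M2 = 29
y1 = 31^(-1) mod 29 = 15
y2 = 29^(-1) mod 31 = 15
x = (11×31×15 + 10×29×15) mod 899 = 475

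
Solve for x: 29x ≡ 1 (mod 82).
17

gcd(29, 82) = 1, so the inverse exists.
Extended Euclidean algorithm on (82, 29):
82 = 2 × 29 + 24  ⟹  24 = (1)·82 + (-2)·29
29 = 1 × 24 + 5  ⟹  5 = (-1)·82 + (3)·29
24 = 4 × 5 + 4  ⟹  4 = (5)·82 + (-14)·29
5 = 1 × 4 + 1  ⟹  1 = (-6)·82 + (17)·29
So (17)·29 ≡ 1 (mod 82), i.e. 29^(-1) ≡ 17 (mod 82).
Check: 29 × 17 = 493 ≡ 1 (mod 82)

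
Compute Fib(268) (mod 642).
297

Matrix identity: Q^n = [[F_(n+1), F_n], [F_n, F_(n-1)]] with Q = [[1,1],[1,0]].
n = 268 = 100001100₂. Square-and-multiply, entries mod 642:
Q^1 = [[1,1],[1,0]]
Q^2 = (Q^1)² = [[2,1],[1,1]]
Q^4 = (Q^2)² = [[5,3],[3,2]]
Q^8 = (Q^4)² = [[34,21],[21,13]]
Q^16 = (Q^8)² = [[313,345],[345,610]]
Q^33 = (Q^16)²·Q = [[1,640],[640,3]]
Q^67 = (Q^33)²·Q = [[639,5],[5,634]]
Q^134 = (Q^67)² = [[34,587],[587,89]]
Q^268 = (Q^134)² = [[329,297],[297,32]]
F_268 mod 642 = Q^268[0][1] = 297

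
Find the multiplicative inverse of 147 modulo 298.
223

gcd(147, 298) = 1, so the inverse exists.
Extended Euclidean algorithm on (298, 147):
298 = 2 × 147 + 4  ⟹  4 = (1)·298 + (-2)·147
147 = 36 × 4 + 3  ⟹  3 = (-36)·298 + (73)·147
4 = 1 × 3 + 1  ⟹  1 = (37)·298 + (-75)·147
So (-75)·147 ≡ 1 (mod 298), i.e. 147^(-1) ≡ -75 ≡ 223 (mod 298).
Check: 147 × 223 = 32781 ≡ 1 (mod 298)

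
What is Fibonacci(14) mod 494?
377

Matrix identity: Q^n = [[F_(n+1), F_n], [F_n, F_(n-1)]] with Q = [[1,1],[1,0]].
n = 14 = 1110₂. Square-and-multiply, entries mod 494:
Q^1 = [[1,1],[1,0]]
Q^3 = (Q^1)²·Q = [[3,2],[2,1]]
Q^7 = (Q^3)²·Q = [[21,13],[13,8]]
Q^14 = (Q^7)² = [[116,377],[377,233]]
F_14 mod 494 = Q^14[0][1] = 377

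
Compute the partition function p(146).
27517052599

p(n) counts ways to write n as a sum of positive integers (order ignored).
Euler's pentagonal recurrence: p(k) = p(k-1) + p(k-2) - p(k-5) - p(k-7) + p(k-12) + p(k-15) - ... (offsets j(3j∓1)/2, signs ++--, p(0)=1, p(<0)=0).
DP table for k = 0..145: p(0)=1, p(1)=1, p(2)=2, p(3)=3, p(4)=5, p(5)=7, p(6)=11, p(7)=15, p(8)=22, p(9)=30, p(10)=42, p(11)=56, p(12)=77, p(13)=101, p(14)=135, p(15)=176, p(16)=231, p(17)=297, p(18)=385, p(19)=490, p(20)=627, p(21)=792, p(22)=1002, p(23)=1255, p(24)=1575, p(25)=1958, p(26)=2436, p(27)=3010, p(28)=3718, p(29)=4565, p(30)=5604, p(31)=6842, p(32)=8349, p(33)=10143, p(34)=12310, p(35)=14883, p(36)=17977, p(37)=21637, p(38)=26015, p(39)=31185, p(40)=37338, p(41)=44583, p(42)=53174, p(43)=63261, p(44)=75175, p(45)=89134, p(46)=105558, p(47)=124754, p(48)=147273, p(49)=173525, p(50)=204226, p(51)=239943, p(52)=281589, p(53)=329931, p(54)=386155, p(55)=451276, p(56)=526823, p(57)=614154, p(58)=715220, p(59)=831820, p(60)=966467, p(61)=1121505, p(62)=1300156, p(63)=1505499, p(64)=1741630, p(65)=2012558, p(66)=2323520, p(67)=2679689, p(68)=3087735, p(69)=3554345, p(70)=4087968, p(71)=4697205, p(72)=5392783, p(73)=6185689, p(74)=7089500, p(75)=8118264, p(76)=9289091, p(77)=10619863, p(78)=12132164, p(79)=13848650, p(80)=15796476, p(81)=18004327, p(82)=20506255, p(83)=23338469, p(84)=26543660, p(85)=30167357, p(86)=34262962, p(87)=38887673, p(88)=44108109, p(89)=49995925, p(90)=56634173, p(91)=64112359, p(92)=72533807, p(93)=82010177, p(94)=92669720, p(95)=104651419, p(96)=118114304, p(97)=133230930, p(98)=150198136, p(99)=169229875, p(100)=190569292, p(101)=214481126, p(102)=241265379, p(103)=271248950, p(104)=304801365, p(105)=342325709, p(106)=384276336, p(107)=431149389, p(108)=483502844, p(109)=541946240, p(110)=607163746, p(111)=679903203, p(112)=761002156, p(113)=851376628, p(114)=952050665, p(115)=1064144451, p(116)=1188908248, p(117)=1327710076, p(118)=1482074143, p(119)=1653668665, p(120)=1844349560, p(121)=2056148051, p(122)=2291320912, p(123)=2552338241, p(124)=2841940500, p(125)=3163127352, p(126)=3519222692, p(127)=3913864295, p(128)=4351078600, p(129)=4835271870, p(130)=5371315400, p(131)=5964539504, p(132)=6620830889, p(133)=7346629512, p(134)=8149040695, p(135)=9035836076, p(136)=10015581680, p(137)=11097645016, p(138)=12292341831, p(139)=13610949895, p(140)=15065878135, p(141)=16670689208, p(142)=18440293320, p(143)=20390982757, p(144)=22540654445, p(145)=24908858009.
Final step: p(146) = p(145) + p(144) - p(141) - p(139) + p(134) + p(131) - p(124) - p(120) + p(111) + p(106) - p(95) - p(89) + p(76) + p(69) - p(54) - p(46) + p(29) + p(20) - p(1)
= 24908858009 + 22540654445 - 16670689208 - 13610949895 + 8149040695 + 5964539504 - 2841940500 - 1844349560 + 679903203 + 384276336 - 104651419 - 49995925 + 9289091 + 3554345 - 386155 - 105558 + 4565 + 627 - 1
= 27517052599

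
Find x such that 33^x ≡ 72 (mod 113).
2

Baby-step giant-step with step n = ⌈√113⌉ = 11.
Baby steps 33^j mod 113 (j:value) for j=0..10: 0:1, 1:33, 2:72, 3:3, 4:99, 5:103, 6:9, 7:71, 8:83, 9:27, 10:100.
h = 72 is already in the table at j=2, so x = 2.
Check: 33^2 ≡ 72 (mod 113).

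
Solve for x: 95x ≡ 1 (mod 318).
77

gcd(95, 318) = 1, so the inverse exists.
Extended Euclidean algorithm on (318, 95):
318 = 3 × 95 + 33  ⟹  33 = (1)·318 + (-3)·95
95 = 2 × 33 + 29  ⟹  29 = (-2)·318 + (7)·95
33 = 1 × 29 + 4  ⟹  4 = (3)·318 + (-10)·95
29 = 7 × 4 + 1  ⟹  1 = (-23)·318 + (77)·95
So (77)·95 ≡ 1 (mod 318), i.e. 95^(-1) ≡ 77 (mod 318).
Check: 95 × 77 = 7315 ≡ 1 (mod 318)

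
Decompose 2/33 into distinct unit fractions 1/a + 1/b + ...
1/17 + 1/561

Greedy algorithm:
2/33: ceiling(33/2) = 17, use 1/17
1/561: ceiling(561/1) = 561, use 1/561
Result: 2/33 = 1/17 + 1/561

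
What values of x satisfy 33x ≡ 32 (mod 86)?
x ≡ 14 (mod 86)

gcd(33, 86) = 1, which divides 32, so solutions exist.
Find 33^(-1) mod 86 by the extended Euclidean algorithm:
86 = 2 × 33 + 20  ⟹  20 = (1)·86 + (-2)·33
33 = 1 × 20 + 13  ⟹  13 = (-1)·86 + (3)·33
20 = 1 × 13 + 7  ⟹  7 = (2)·86 + (-5)·33
13 = 1 × 7 + 6  ⟹  6 = (-3)·86 + (8)·33
7 = 1 × 6 + 1  ⟹  1 = (5)·86 + (-13)·33
So (-13)·33 ≡ 1 (mod 86), i.e. 33^(-1) ≡ -13 ≡ 73 (mod 86).
x ≡ 73 × 32 = 2336 ≡ 14 (mod 86).
Check: 33 × 14 = 462 ≡ 32 (mod 86).
Unique solution: x ≡ 14 (mod 86)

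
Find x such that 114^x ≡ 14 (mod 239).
235

Baby-step giant-step with step n = ⌈√239⌉ = 16.
Baby steps 114^j mod 239 (j:value) for j=0..15: 0:1, 1:114, 2:90, 3:222, 4:213, 5:143, 6:50, 7:203, 8:198, 9:106, 10:134, 11:219, 12:110, 13:112, 14:101, 15:42.
Giant-step multiplier: 114^(-16) ≡ 114^(238-16) = 114^222 ≡ 30 (mod 239).
Giant steps γ_i = 14·30^i mod 239: γ_0=14, γ_1=181, γ_2=172, γ_3=141, γ_4=167, γ_5=230, γ_6=208, γ_7=26, γ_8=63, γ_9=217, γ_10=57, γ_11=37, γ_12=154, γ_13=79, γ_14=219 (in table at j=11).
x = i·n + j = 14·16 + 11 = 235.
Check: 114^235 ≡ 14 (mod 239).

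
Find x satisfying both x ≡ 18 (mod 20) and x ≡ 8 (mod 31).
318

Using Chinese Remainder Theorem:
M = 20 × 31 = 620
M1 = 31, M2 = 20
y1 = 31^(-1) mod 20 = 11
y2 = 20^(-1) mod 31 = 14
x = (18×31×11 + 8×20×14) mod 620 = 318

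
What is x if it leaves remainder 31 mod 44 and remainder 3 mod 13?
471

Using Chinese Remainder Theorem:
M = 44 × 13 = 572
M1 = 13, M2 = 44
y1 = 13^(-1) mod 44 = 17
y2 = 44^(-1) mod 13 = 8
x = (31×13×17 + 3×44×8) mod 572 = 471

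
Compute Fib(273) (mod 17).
15

Matrix identity: Q^n = [[F_(n+1), F_n], [F_n, F_(n-1)]] with Q = [[1,1],[1,0]].
n = 273 = 100010001₂. Square-and-multiply, entries mod 17:
Q^1 = [[1,1],[1,0]]
Q^2 = (Q^1)² = [[2,1],[1,1]]
Q^4 = (Q^2)² = [[5,3],[3,2]]
Q^8 = (Q^4)² = [[0,4],[4,13]]
Q^17 = (Q^8)²·Q = [[0,16],[16,1]]
Q^34 = (Q^17)² = [[1,16],[16,2]]
Q^68 = (Q^34)² = [[2,14],[14,5]]
Q^136 = (Q^68)² = [[13,13],[13,0]]
Q^273 = (Q^136)²·Q = [[14,15],[15,16]]
F_273 mod 17 = Q^273[0][1] = 15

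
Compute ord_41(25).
10

41 is prime, so ord(25) divides φ(41) = 40.
Divisors of 40: 1, 2, 4, 5, 8, 10, 20, 40.
Repeated squaring: 25^1 ≡ 25, 25^2 ≡ 10, 25^4 ≡ 18, 25^8 ≡ 37, 25^16 ≡ 16, 25^32 ≡ 10 (mod 41).
Test 25^d mod 41 for each divisor d in increasing order:
25^1 ≡ 25
25^2 ≡ 10
25^4 ≡ 18
25^5 = 25^4·25^1 ≡ 40
25^8 ≡ 37
25^10 = 25^8·25^2 ≡ 1  ← first divisor giving 1
The order is 10.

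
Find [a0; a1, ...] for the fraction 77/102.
[0; 1, 3, 12, 2]

Euclidean algorithm steps:
77 = 0 × 102 + 77
102 = 1 × 77 + 25
77 = 3 × 25 + 2
25 = 12 × 2 + 1
2 = 2 × 1 + 0
Continued fraction: [0; 1, 3, 12, 2]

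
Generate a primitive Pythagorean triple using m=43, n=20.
(1449, 1720, 2249)

Euclid's formula: a = m² - n², b = 2mn, c = m² + n²
m = 43, n = 20
a = 43² - 20² = 1849 - 400 = 1449
b = 2 × 43 × 20 = 1720
c = 43² + 20² = 1849 + 400 = 2249
Verification: 1449² + 1720² = 2099601 + 2958400 = 5058001 = 2249² ✓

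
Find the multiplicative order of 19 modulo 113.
112

113 is prime, so ord(19) divides φ(113) = 112.
Divisors of 112: 1, 2, 4, 7, 8, 14, 16, 28, 56, 112.
Repeated squaring: 19^1 ≡ 19, 19^2 ≡ 22, 19^4 ≡ 32, 19^8 ≡ 7, 19^16 ≡ 49, 19^32 ≡ 28, 19^64 ≡ 106 (mod 113).
Test 19^d mod 113 for each divisor d in increasing order:
19^1 ≡ 19
19^2 ≡ 22
19^4 ≡ 32
19^7 = 19^4·19^2·19^1 ≡ 42
19^8 ≡ 7
19^14 = 19^8·19^4·19^2 ≡ 69
19^16 ≡ 49
19^28 = 19^16·19^8·19^4 ≡ 15
19^56 = 19^32·19^16·19^8 ≡ 112
19^112 = 19^64·19^32·19^16 ≡ 1  ← first divisor giving 1
The order is 112.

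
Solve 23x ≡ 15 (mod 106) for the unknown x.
x ≡ 79 (mod 106)

gcd(23, 106) = 1, which divides 15, so solutions exist.
Find 23^(-1) mod 106 by the extended Euclidean algorithm:
106 = 4 × 23 + 14  ⟹  14 = (1)·106 + (-4)·23
23 = 1 × 14 + 9  ⟹  9 = (-1)·106 + (5)·23
14 = 1 × 9 + 5  ⟹  5 = (2)·106 + (-9)·23
9 = 1 × 5 + 4  ⟹  4 = (-3)·106 + (14)·23
5 = 1 × 4 + 1  ⟹  1 = (5)·106 + (-23)·23
So (-23)·23 ≡ 1 (mod 106), i.e. 23^(-1) ≡ -23 ≡ 83 (mod 106).
x ≡ 83 × 15 = 1245 ≡ 79 (mod 106).
Check: 23 × 79 = 1817 ≡ 15 (mod 106).
Unique solution: x ≡ 79 (mod 106)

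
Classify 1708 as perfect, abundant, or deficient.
abundant

Proper divisors of 1708: sum = 1 + 2 + 4 + 7 + 14 + 28 + 61 + 122 + 244 + 427 + 854 = 1764
Since 1764 > 1708, 1708 is abundant.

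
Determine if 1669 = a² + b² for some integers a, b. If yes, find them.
15² + 38² (a=15, b=38)

Factorization: 1669 = 1669
By Fermat: n is sum of two squares iff every prime p ≡ 3 (mod 4) appears to even power.
All primes ≡ 3 (mod 4) appear to even power.
Search a = 0, 1, 2, … for 1669 - a² a perfect square: first hit at a = 15: 1669 - 225 = 1444 = 38².
1669 = 15² + 38² = 225 + 1444 ✓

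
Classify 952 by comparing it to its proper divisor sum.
abundant

Proper divisors of 952: sum = 1 + 2 + 4 + 7 + 8 + 14 + 17 + 28 + 34 + 56 + 68 + 119 + 136 + 238 + 476 = 1208
Since 1208 > 952, 952 is abundant.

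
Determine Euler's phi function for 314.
156

314 = 2 × 157
φ(n) = n × ∏(1 - 1/p) for each prime p dividing n
φ(314) = 314 × (1 - 1/2) × (1 - 1/157) = 156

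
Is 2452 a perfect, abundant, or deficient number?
deficient

Proper divisors of 2452: sum = 1 + 2 + 4 + 613 + 1226 = 1846
Since 1846 < 2452, 2452 is deficient.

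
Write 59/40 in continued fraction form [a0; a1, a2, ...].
[1; 2, 9, 2]

Euclidean algorithm steps:
59 = 1 × 40 + 19
40 = 2 × 19 + 2
19 = 9 × 2 + 1
2 = 2 × 1 + 0
Continued fraction: [1; 2, 9, 2]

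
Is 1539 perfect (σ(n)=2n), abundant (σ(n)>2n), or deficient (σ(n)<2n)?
deficient

Proper divisors of 1539: sum = 1 + 3 + 9 + 19 + 27 + 57 + 81 + 171 + 513 = 881
Since 881 < 1539, 1539 is deficient.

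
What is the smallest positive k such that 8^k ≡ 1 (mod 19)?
6

19 is prime, so ord(8) divides φ(19) = 18.
Divisors of 18: 1, 2, 3, 6, 9, 18.
Repeated squaring: 8^1 ≡ 8, 8^2 ≡ 7, 8^4 ≡ 11, 8^8 ≡ 7, 8^16 ≡ 11 (mod 19).
Test 8^d mod 19 for each divisor d in increasing order:
8^1 ≡ 8
8^2 ≡ 7
8^3 = 8^2·8^1 ≡ 18
8^6 = 8^4·8^2 ≡ 1  ← first divisor giving 1
The order is 6.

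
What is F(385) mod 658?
1

Matrix identity: Q^n = [[F_(n+1), F_n], [F_n, F_(n-1)]] with Q = [[1,1],[1,0]].
n = 385 = 110000001₂. Square-and-multiply, entries mod 658:
Q^1 = [[1,1],[1,0]]
Q^3 = (Q^1)²·Q = [[3,2],[2,1]]
Q^6 = (Q^3)² = [[13,8],[8,5]]
Q^12 = (Q^6)² = [[233,144],[144,89]]
Q^24 = (Q^12)² = [[13,308],[308,363]]
Q^48 = (Q^24)² = [[281,0],[0,281]]
Q^96 = (Q^48)² = [[1,0],[0,1]]
Q^192 = (Q^96)² = [[1,0],[0,1]]
Q^385 = (Q^192)²·Q = [[1,1],[1,0]]
F_385 mod 658 = Q^385[0][1] = 1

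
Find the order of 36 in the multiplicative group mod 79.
39

79 is prime, so ord(36) divides φ(79) = 78.
Divisors of 78: 1, 2, 3, 6, 13, 26, 39, 78.
Repeated squaring: 36^1 ≡ 36, 36^2 ≡ 32, 36^4 ≡ 76, 36^8 ≡ 9, 36^16 ≡ 2, 36^32 ≡ 4, 36^64 ≡ 16 (mod 79).
Test 36^d mod 79 for each divisor d in increasing order:
36^1 ≡ 36
36^2 ≡ 32
36^3 = 36^2·36^1 ≡ 46
36^6 = 36^4·36^2 ≡ 62
36^13 = 36^8·36^4·36^1 ≡ 55
36^26 = 36^16·36^8·36^2 ≡ 23
36^39 = 36^32·36^4·36^2·36^1 ≡ 1  ← first divisor giving 1
The order is 39.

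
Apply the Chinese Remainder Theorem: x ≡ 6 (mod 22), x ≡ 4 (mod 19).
270

Using Chinese Remainder Theorem:
M = 22 × 19 = 418
M1 = 19, M2 = 22
y1 = 19^(-1) mod 22 = 7
y2 = 22^(-1) mod 19 = 13
x = (6×19×7 + 4×22×13) mod 418 = 270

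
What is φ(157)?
156

157 = 157
φ(n) = n × ∏(1 - 1/p) for each prime p dividing n
φ(157) = 157 × (1 - 1/157) = 156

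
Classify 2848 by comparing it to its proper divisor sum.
deficient

Proper divisors of 2848: sum = 1 + 2 + 4 + 8 + 16 + 32 + 89 + 178 + 356 + 712 + 1424 = 2822
Since 2822 < 2848, 2848 is deficient.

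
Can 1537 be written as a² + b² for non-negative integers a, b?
4² + 39² (a=4, b=39)

Factorization: 1537 = 29 × 53
By Fermat: n is sum of two squares iff every prime p ≡ 3 (mod 4) appears to even power.
All primes ≡ 3 (mod 4) appear to even power.
Search a = 0, 1, 2, … for 1537 - a² a perfect square: first hit at a = 4: 1537 - 16 = 1521 = 39².
1537 = 4² + 39² = 16 + 1521 ✓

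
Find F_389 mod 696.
437

Matrix identity: Q^n = [[F_(n+1), F_n], [F_n, F_(n-1)]] with Q = [[1,1],[1,0]].
n = 389 = 110000101₂. Square-and-multiply, entries mod 696:
Q^1 = [[1,1],[1,0]]
Q^3 = (Q^1)²·Q = [[3,2],[2,1]]
Q^6 = (Q^3)² = [[13,8],[8,5]]
Q^12 = (Q^6)² = [[233,144],[144,89]]
Q^24 = (Q^12)² = [[553,432],[432,121]]
Q^48 = (Q^24)² = [[361,240],[240,121]]
Q^97 = (Q^48)²·Q = [[145,1],[1,144]]
Q^194 = (Q^97)² = [[146,289],[289,553]]
Q^389 = (Q^194)²·Q = [[608,437],[437,171]]
F_389 mod 696 = Q^389[0][1] = 437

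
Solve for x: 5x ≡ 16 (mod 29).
x ≡ 9 (mod 29)

gcd(5, 29) = 1, which divides 16, so solutions exist.
Find 5^(-1) mod 29 by the extended Euclidean algorithm:
29 = 5 × 5 + 4  ⟹  4 = (1)·29 + (-5)·5
5 = 1 × 4 + 1  ⟹  1 = (-1)·29 + (6)·5
So (6)·5 ≡ 1 (mod 29), i.e. 5^(-1) ≡ 6 (mod 29).
x ≡ 6 × 16 = 96 ≡ 9 (mod 29).
Check: 5 × 9 = 45 ≡ 16 (mod 29).
Unique solution: x ≡ 9 (mod 29)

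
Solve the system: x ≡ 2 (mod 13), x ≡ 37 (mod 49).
184

Using Chinese Remainder Theorem:
M = 13 × 49 = 637
M1 = 49, M2 = 13
y1 = 49^(-1) mod 13 = 4
y2 = 13^(-1) mod 49 = 34
x = (2×49×4 + 37×13×34) mod 637 = 184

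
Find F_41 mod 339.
337

Matrix identity: Q^n = [[F_(n+1), F_n], [F_n, F_(n-1)]] with Q = [[1,1],[1,0]].
n = 41 = 101001₂. Square-and-multiply, entries mod 339:
Q^1 = [[1,1],[1,0]]
Q^2 = (Q^1)² = [[2,1],[1,1]]
Q^5 = (Q^2)²·Q = [[8,5],[5,3]]
Q^10 = (Q^5)² = [[89,55],[55,34]]
Q^20 = (Q^10)² = [[98,324],[324,113]]
Q^41 = (Q^20)²·Q = [[223,337],[337,225]]
F_41 mod 339 = Q^41[0][1] = 337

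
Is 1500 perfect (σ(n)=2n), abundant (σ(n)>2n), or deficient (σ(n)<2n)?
abundant

Proper divisors of 1500: sum = 1 + 2 + 3 + 4 + 5 + 6 + 10 + 12 + ... + 300 + 375 + 500 + 750 (23 divisors) = 2868
Since 2868 > 1500, 1500 is abundant.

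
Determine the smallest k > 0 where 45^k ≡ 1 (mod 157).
52

157 is prime, so ord(45) divides φ(157) = 156.
Divisors of 156: 1, 2, 3, 4, 6, 12, 13, 26, 39, 52, 78, 156.
Repeated squaring: 45^1 ≡ 45, 45^2 ≡ 141, 45^4 ≡ 99, 45^8 ≡ 67, 45^16 ≡ 93, 45^32 ≡ 14, 45^64 ≡ 39, 45^128 ≡ 108 (mod 157).
Test 45^d mod 157 for each divisor d in increasing order:
45^1 ≡ 45
45^2 ≡ 141
45^3 = 45^2·45^1 ≡ 65
45^4 ≡ 99
45^6 = 45^4·45^2 ≡ 143
45^12 = 45^8·45^4 ≡ 39
45^13 = 45^8·45^4·45^1 ≡ 28
45^26 = 45^16·45^8·45^2 ≡ 156
45^39 = 45^32·45^4·45^2·45^1 ≡ 129
45^52 = 45^32·45^16·45^4 ≡ 1  ← first divisor giving 1
The order is 52.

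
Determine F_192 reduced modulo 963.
819

Matrix identity: Q^n = [[F_(n+1), F_n], [F_n, F_(n-1)]] with Q = [[1,1],[1,0]].
n = 192 = 11000000₂. Square-and-multiply, entries mod 963:
Q^1 = [[1,1],[1,0]]
Q^3 = (Q^1)²·Q = [[3,2],[2,1]]
Q^6 = (Q^3)² = [[13,8],[8,5]]
Q^12 = (Q^6)² = [[233,144],[144,89]]
Q^24 = (Q^12)² = [[874,144],[144,730]]
Q^48 = (Q^24)² = [[730,819],[819,874]]
Q^96 = (Q^48)² = [[874,144],[144,730]]
Q^192 = (Q^96)² = [[730,819],[819,874]]
F_192 mod 963 = Q^192[0][1] = 819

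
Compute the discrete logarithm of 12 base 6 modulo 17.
3

Baby-step giant-step with step n = ⌈√17⌉ = 5.
Baby steps 6^j mod 17 (j:value) for j=0..4: 0:1, 1:6, 2:2, 3:12, 4:4.
h = 12 is already in the table at j=3, so x = 3.
Check: 6^3 ≡ 12 (mod 17).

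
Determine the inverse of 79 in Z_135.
94

gcd(79, 135) = 1, so the inverse exists.
Extended Euclidean algorithm on (135, 79):
135 = 1 × 79 + 56  ⟹  56 = (1)·135 + (-1)·79
79 = 1 × 56 + 23  ⟹  23 = (-1)·135 + (2)·79
56 = 2 × 23 + 10  ⟹  10 = (3)·135 + (-5)·79
23 = 2 × 10 + 3  ⟹  3 = (-7)·135 + (12)·79
10 = 3 × 3 + 1  ⟹  1 = (24)·135 + (-41)·79
So (-41)·79 ≡ 1 (mod 135), i.e. 79^(-1) ≡ -41 ≡ 94 (mod 135).
Check: 79 × 94 = 7426 ≡ 1 (mod 135)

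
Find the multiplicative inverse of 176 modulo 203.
15

gcd(176, 203) = 1, so the inverse exists.
Extended Euclidean algorithm on (203, 176):
203 = 1 × 176 + 27  ⟹  27 = (1)·203 + (-1)·176
176 = 6 × 27 + 14  ⟹  14 = (-6)·203 + (7)·176
27 = 1 × 14 + 13  ⟹  13 = (7)·203 + (-8)·176
14 = 1 × 13 + 1  ⟹  1 = (-13)·203 + (15)·176
So (15)·176 ≡ 1 (mod 203), i.e. 176^(-1) ≡ 15 (mod 203).
Check: 176 × 15 = 2640 ≡ 1 (mod 203)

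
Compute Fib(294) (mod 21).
8

Matrix identity: Q^n = [[F_(n+1), F_n], [F_n, F_(n-1)]] with Q = [[1,1],[1,0]].
n = 294 = 100100110₂. Square-and-multiply, entries mod 21:
Q^1 = [[1,1],[1,0]]
Q^2 = (Q^1)² = [[2,1],[1,1]]
Q^4 = (Q^2)² = [[5,3],[3,2]]
Q^9 = (Q^4)²·Q = [[13,13],[13,0]]
Q^18 = (Q^9)² = [[2,1],[1,1]]
Q^36 = (Q^18)² = [[5,3],[3,2]]
Q^73 = (Q^36)²·Q = [[13,13],[13,0]]
Q^147 = (Q^73)²·Q = [[3,2],[2,1]]
Q^294 = (Q^147)² = [[13,8],[8,5]]
F_294 mod 21 = Q^294[0][1] = 8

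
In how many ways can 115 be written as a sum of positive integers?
1064144451

p(n) counts ways to write n as a sum of positive integers (order ignored).
Euler's pentagonal recurrence: p(k) = p(k-1) + p(k-2) - p(k-5) - p(k-7) + p(k-12) + p(k-15) - ... (offsets j(3j∓1)/2, signs ++--, p(0)=1, p(<0)=0).
DP table for k = 0..114: p(0)=1, p(1)=1, p(2)=2, p(3)=3, p(4)=5, p(5)=7, p(6)=11, p(7)=15, p(8)=22, p(9)=30, p(10)=42, p(11)=56, p(12)=77, p(13)=101, p(14)=135, p(15)=176, p(16)=231, p(17)=297, p(18)=385, p(19)=490, p(20)=627, p(21)=792, p(22)=1002, p(23)=1255, p(24)=1575, p(25)=1958, p(26)=2436, p(27)=3010, p(28)=3718, p(29)=4565, p(30)=5604, p(31)=6842, p(32)=8349, p(33)=10143, p(34)=12310, p(35)=14883, p(36)=17977, p(37)=21637, p(38)=26015, p(39)=31185, p(40)=37338, p(41)=44583, p(42)=53174, p(43)=63261, p(44)=75175, p(45)=89134, p(46)=105558, p(47)=124754, p(48)=147273, p(49)=173525, p(50)=204226, p(51)=239943, p(52)=281589, p(53)=329931, p(54)=386155, p(55)=451276, p(56)=526823, p(57)=614154, p(58)=715220, p(59)=831820, p(60)=966467, p(61)=1121505, p(62)=1300156, p(63)=1505499, p(64)=1741630, p(65)=2012558, p(66)=2323520, p(67)=2679689, p(68)=3087735, p(69)=3554345, p(70)=4087968, p(71)=4697205, p(72)=5392783, p(73)=6185689, p(74)=7089500, p(75)=8118264, p(76)=9289091, p(77)=10619863, p(78)=12132164, p(79)=13848650, p(80)=15796476, p(81)=18004327, p(82)=20506255, p(83)=23338469, p(84)=26543660, p(85)=30167357, p(86)=34262962, p(87)=38887673, p(88)=44108109, p(89)=49995925, p(90)=56634173, p(91)=64112359, p(92)=72533807, p(93)=82010177, p(94)=92669720, p(95)=104651419, p(96)=118114304, p(97)=133230930, p(98)=150198136, p(99)=169229875, p(100)=190569292, p(101)=214481126, p(102)=241265379, p(103)=271248950, p(104)=304801365, p(105)=342325709, p(106)=384276336, p(107)=431149389, p(108)=483502844, p(109)=541946240, p(110)=607163746, p(111)=679903203, p(112)=761002156, p(113)=851376628, p(114)=952050665.
Final step: p(115) = p(114) + p(113) - p(110) - p(108) + p(103) + p(100) - p(93) - p(89) + p(80) + p(75) - p(64) - p(58) + p(45) + p(38) - p(23) - p(15)
= 952050665 + 851376628 - 607163746 - 483502844 + 271248950 + 190569292 - 82010177 - 49995925 + 15796476 + 8118264 - 1741630 - 715220 + 89134 + 26015 - 1255 - 176
= 1064144451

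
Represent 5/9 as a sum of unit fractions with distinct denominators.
1/2 + 1/18

Greedy algorithm:
5/9: ceiling(9/5) = 2, use 1/2
1/18: ceiling(18/1) = 18, use 1/18
Result: 5/9 = 1/2 + 1/18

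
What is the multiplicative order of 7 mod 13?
12

13 is prime, so ord(7) divides φ(13) = 12.
Divisors of 12: 1, 2, 3, 4, 6, 12.
Repeated squaring: 7^1 ≡ 7, 7^2 ≡ 10, 7^4 ≡ 9, 7^8 ≡ 3 (mod 13).
Test 7^d mod 13 for each divisor d in increasing order:
7^1 ≡ 7
7^2 ≡ 10
7^3 = 7^2·7^1 ≡ 5
7^4 ≡ 9
7^6 = 7^4·7^2 ≡ 12
7^12 = 7^8·7^4 ≡ 1  ← first divisor giving 1
The order is 12.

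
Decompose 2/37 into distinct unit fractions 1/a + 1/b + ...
1/19 + 1/703

Greedy algorithm:
2/37: ceiling(37/2) = 19, use 1/19
1/703: ceiling(703/1) = 703, use 1/703
Result: 2/37 = 1/19 + 1/703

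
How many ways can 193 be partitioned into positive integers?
2168627105469

p(n) counts ways to write n as a sum of positive integers (order ignored).
Euler's pentagonal recurrence: p(k) = p(k-1) + p(k-2) - p(k-5) - p(k-7) + p(k-12) + p(k-15) - ... (offsets j(3j∓1)/2, signs ++--, p(0)=1, p(<0)=0).
DP table for k = 0..192: p(0)=1, p(1)=1, p(2)=2, p(3)=3, p(4)=5, p(5)=7, p(6)=11, p(7)=15, p(8)=22, p(9)=30, p(10)=42, p(11)=56, p(12)=77, p(13)=101, p(14)=135, p(15)=176, p(16)=231, p(17)=297, p(18)=385, p(19)=490, p(20)=627, p(21)=792, p(22)=1002, p(23)=1255, p(24)=1575, p(25)=1958, p(26)=2436, p(27)=3010, p(28)=3718, p(29)=4565, p(30)=5604, p(31)=6842, p(32)=8349, p(33)=10143, p(34)=12310, p(35)=14883, p(36)=17977, p(37)=21637, p(38)=26015, p(39)=31185, p(40)=37338, p(41)=44583, p(42)=53174, p(43)=63261, p(44)=75175, p(45)=89134, p(46)=105558, p(47)=124754, p(48)=147273, p(49)=173525, p(50)=204226, p(51)=239943, p(52)=281589, p(53)=329931, p(54)=386155, p(55)=451276, p(56)=526823, p(57)=614154, p(58)=715220, p(59)=831820, p(60)=966467, p(61)=1121505, p(62)=1300156, p(63)=1505499, p(64)=1741630, p(65)=2012558, p(66)=2323520, p(67)=2679689, p(68)=3087735, p(69)=3554345, p(70)=4087968, p(71)=4697205, p(72)=5392783, p(73)=6185689, p(74)=7089500, p(75)=8118264, p(76)=9289091, p(77)=10619863, p(78)=12132164, p(79)=13848650, p(80)=15796476, p(81)=18004327, p(82)=20506255, p(83)=23338469, p(84)=26543660, p(85)=30167357, p(86)=34262962, p(87)=38887673, p(88)=44108109, p(89)=49995925, p(90)=56634173, p(91)=64112359, p(92)=72533807, p(93)=82010177, p(94)=92669720, p(95)=104651419, p(96)=118114304, p(97)=133230930, p(98)=150198136, p(99)=169229875, p(100)=190569292, p(101)=214481126, p(102)=241265379, p(103)=271248950, p(104)=304801365, p(105)=342325709, p(106)=384276336, p(107)=431149389, p(108)=483502844, p(109)=541946240, p(110)=607163746, p(111)=679903203, p(112)=761002156, p(113)=851376628, p(114)=952050665, p(115)=1064144451, p(116)=1188908248, p(117)=1327710076, p(118)=1482074143, p(119)=1653668665, p(120)=1844349560, p(121)=2056148051, p(122)=2291320912, p(123)=2552338241, p(124)=2841940500, p(125)=3163127352, p(126)=3519222692, p(127)=3913864295, p(128)=4351078600, p(129)=4835271870, p(130)=5371315400, p(131)=5964539504, p(132)=6620830889, p(133)=7346629512, p(134)=8149040695, p(135)=9035836076, p(136)=10015581680, p(137)=11097645016, p(138)=12292341831, p(139)=13610949895, p(140)=15065878135, p(141)=16670689208, p(142)=18440293320, p(143)=20390982757, p(144)=22540654445, p(145)=24908858009, p(146)=27517052599, p(147)=30388671978, p(148)=33549419497, p(149)=37027355200, p(150)=40853235313, p(151)=45060624582, p(152)=49686288421, p(153)=54770336324, p(154)=60356673280, p(155)=66493182097, p(156)=73232243759, p(157)=80630964769, p(158)=88751778802, p(159)=97662728555, p(160)=107438159466, p(161)=118159068427, p(162)=129913904637, p(163)=142798995930, p(164)=156919475295, p(165)=172389800255, p(166)=189334822579, p(167)=207890420102, p(168)=228204732751, p(169)=250438925115, p(170)=274768617130, p(171)=301384802048, p(172)=330495499613, p(173)=362326859895, p(174)=397125074750, p(175)=435157697830, p(176)=476715857290, p(177)=522115831195, p(178)=571701605655, p(179)=625846753120, p(180)=684957390936, p(181)=749474411781, p(182)=819876908323, p(183)=896684817527, p(184)=980462880430, p(185)=1071823774337, p(186)=1171432692373, p(187)=1280011042268, p(188)=1398341745571, p(189)=1527273599625, p(190)=1667727404093, p(191)=1820701100652, p(192)=1987276856363.
Final step: p(193) = p(192) + p(191) - p(188) - p(186) + p(181) + p(178) - p(171) - p(167) + p(158) + p(153) - p(142) - p(136) + p(123) + p(116) - p(101) - p(93) + p(76) + p(67) - p(48) - p(38) + p(17) + p(6)
= 1987276856363 + 1820701100652 - 1398341745571 - 1171432692373 + 749474411781 + 571701605655 - 301384802048 - 207890420102 + 88751778802 + 54770336324 - 18440293320 - 10015581680 + 2552338241 + 1188908248 - 214481126 - 82010177 + 9289091 + 2679689 - 147273 - 26015 + 297 + 11
= 2168627105469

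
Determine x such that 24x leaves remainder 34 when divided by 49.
x ≡ 30 (mod 49)

gcd(24, 49) = 1, which divides 34, so solutions exist.
Find 24^(-1) mod 49 by the extended Euclidean algorithm:
49 = 2 × 24 + 1  ⟹  1 = (1)·49 + (-2)·24
So (-2)·24 ≡ 1 (mod 49), i.e. 24^(-1) ≡ -2 ≡ 47 (mod 49).
x ≡ 47 × 34 = 1598 ≡ 30 (mod 49).
Check: 24 × 30 = 720 ≡ 34 (mod 49).
Unique solution: x ≡ 30 (mod 49)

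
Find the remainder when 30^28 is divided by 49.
30

Repeated squaring. Binary of 28 = 11100.
30^1 ≡ 30 (mod 49); 30^2 ≡ 18 (mod 49); 30^4 ≡ 30 (mod 49); 30^8 ≡ 18 (mod 49); 30^16 ≡ 30 (mod 49)
30^28 = 30^4 × 30^8 × 30^16 ≡ 30 (mod 49)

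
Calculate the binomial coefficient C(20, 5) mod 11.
5

Using Lucas' theorem:
Write n=20 and k=5 in base 11:
n in base 11: [1, 9]
k in base 11: [0, 5]
C(20,5) mod 11 = ∏ C(n_i, k_i) mod 11
Digit binomials (mod 11): C(1,0) = 1; C(9,5) = 126 ≡ 5
Product: 1 × 5 = 5 ≡ 5 (mod 11)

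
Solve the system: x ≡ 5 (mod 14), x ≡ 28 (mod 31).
369

Using Chinese Remainder Theorem:
M = 14 × 31 = 434
M1 = 31, M2 = 14
y1 = 31^(-1) mod 14 = 5
y2 = 14^(-1) mod 31 = 20
x = (5×31×5 + 28×14×20) mod 434 = 369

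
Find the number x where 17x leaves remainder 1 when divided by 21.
5

gcd(17, 21) = 1, so the inverse exists.
Extended Euclidean algorithm on (21, 17):
21 = 1 × 17 + 4  ⟹  4 = (1)·21 + (-1)·17
17 = 4 × 4 + 1  ⟹  1 = (-4)·21 + (5)·17
So (5)·17 ≡ 1 (mod 21), i.e. 17^(-1) ≡ 5 (mod 21).
Check: 17 × 5 = 85 ≡ 1 (mod 21)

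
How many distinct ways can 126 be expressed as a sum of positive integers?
3519222692

p(n) counts ways to write n as a sum of positive integers (order ignored).
Euler's pentagonal recurrence: p(k) = p(k-1) + p(k-2) - p(k-5) - p(k-7) + p(k-12) + p(k-15) - ... (offsets j(3j∓1)/2, signs ++--, p(0)=1, p(<0)=0).
DP table for k = 0..125: p(0)=1, p(1)=1, p(2)=2, p(3)=3, p(4)=5, p(5)=7, p(6)=11, p(7)=15, p(8)=22, p(9)=30, p(10)=42, p(11)=56, p(12)=77, p(13)=101, p(14)=135, p(15)=176, p(16)=231, p(17)=297, p(18)=385, p(19)=490, p(20)=627, p(21)=792, p(22)=1002, p(23)=1255, p(24)=1575, p(25)=1958, p(26)=2436, p(27)=3010, p(28)=3718, p(29)=4565, p(30)=5604, p(31)=6842, p(32)=8349, p(33)=10143, p(34)=12310, p(35)=14883, p(36)=17977, p(37)=21637, p(38)=26015, p(39)=31185, p(40)=37338, p(41)=44583, p(42)=53174, p(43)=63261, p(44)=75175, p(45)=89134, p(46)=105558, p(47)=124754, p(48)=147273, p(49)=173525, p(50)=204226, p(51)=239943, p(52)=281589, p(53)=329931, p(54)=386155, p(55)=451276, p(56)=526823, p(57)=614154, p(58)=715220, p(59)=831820, p(60)=966467, p(61)=1121505, p(62)=1300156, p(63)=1505499, p(64)=1741630, p(65)=2012558, p(66)=2323520, p(67)=2679689, p(68)=3087735, p(69)=3554345, p(70)=4087968, p(71)=4697205, p(72)=5392783, p(73)=6185689, p(74)=7089500, p(75)=8118264, p(76)=9289091, p(77)=10619863, p(78)=12132164, p(79)=13848650, p(80)=15796476, p(81)=18004327, p(82)=20506255, p(83)=23338469, p(84)=26543660, p(85)=30167357, p(86)=34262962, p(87)=38887673, p(88)=44108109, p(89)=49995925, p(90)=56634173, p(91)=64112359, p(92)=72533807, p(93)=82010177, p(94)=92669720, p(95)=104651419, p(96)=118114304, p(97)=133230930, p(98)=150198136, p(99)=169229875, p(100)=190569292, p(101)=214481126, p(102)=241265379, p(103)=271248950, p(104)=304801365, p(105)=342325709, p(106)=384276336, p(107)=431149389, p(108)=483502844, p(109)=541946240, p(110)=607163746, p(111)=679903203, p(112)=761002156, p(113)=851376628, p(114)=952050665, p(115)=1064144451, p(116)=1188908248, p(117)=1327710076, p(118)=1482074143, p(119)=1653668665, p(120)=1844349560, p(121)=2056148051, p(122)=2291320912, p(123)=2552338241, p(124)=2841940500, p(125)=3163127352.
Final step: p(126) = p(125) + p(124) - p(121) - p(119) + p(114) + p(111) - p(104) - p(100) + p(91) + p(86) - p(75) - p(69) + p(56) + p(49) - p(34) - p(26) + p(9) + p(0)
= 3163127352 + 2841940500 - 2056148051 - 1653668665 + 952050665 + 679903203 - 304801365 - 190569292 + 64112359 + 34262962 - 8118264 - 3554345 + 526823 + 173525 - 12310 - 2436 + 30 + 1
= 3519222692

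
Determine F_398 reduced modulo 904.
889

Matrix identity: Q^n = [[F_(n+1), F_n], [F_n, F_(n-1)]] with Q = [[1,1],[1,0]].
n = 398 = 110001110₂. Square-and-multiply, entries mod 904:
Q^1 = [[1,1],[1,0]]
Q^3 = (Q^1)²·Q = [[3,2],[2,1]]
Q^6 = (Q^3)² = [[13,8],[8,5]]
Q^12 = (Q^6)² = [[233,144],[144,89]]
Q^24 = (Q^12)² = [[897,264],[264,633]]
Q^49 = (Q^24)²·Q = [[873,137],[137,736]]
Q^99 = (Q^49)²·Q = [[603,746],[746,761]]
Q^199 = (Q^99)²·Q = [[397,757],[757,544]]
Q^398 = (Q^199)² = [[226,889],[889,241]]
F_398 mod 904 = Q^398[0][1] = 889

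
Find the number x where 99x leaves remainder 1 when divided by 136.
11

gcd(99, 136) = 1, so the inverse exists.
Extended Euclidean algorithm on (136, 99):
136 = 1 × 99 + 37  ⟹  37 = (1)·136 + (-1)·99
99 = 2 × 37 + 25  ⟹  25 = (-2)·136 + (3)·99
37 = 1 × 25 + 12  ⟹  12 = (3)·136 + (-4)·99
25 = 2 × 12 + 1  ⟹  1 = (-8)·136 + (11)·99
So (11)·99 ≡ 1 (mod 136), i.e. 99^(-1) ≡ 11 (mod 136).
Check: 99 × 11 = 1089 ≡ 1 (mod 136)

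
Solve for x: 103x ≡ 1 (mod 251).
39

gcd(103, 251) = 1, so the inverse exists.
Extended Euclidean algorithm on (251, 103):
251 = 2 × 103 + 45  ⟹  45 = (1)·251 + (-2)·103
103 = 2 × 45 + 13  ⟹  13 = (-2)·251 + (5)·103
45 = 3 × 13 + 6  ⟹  6 = (7)·251 + (-17)·103
13 = 2 × 6 + 1  ⟹  1 = (-16)·251 + (39)·103
So (39)·103 ≡ 1 (mod 251), i.e. 103^(-1) ≡ 39 (mod 251).
Check: 103 × 39 = 4017 ≡ 1 (mod 251)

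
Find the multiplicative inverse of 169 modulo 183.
13

gcd(169, 183) = 1, so the inverse exists.
Extended Euclidean algorithm on (183, 169):
183 = 1 × 169 + 14  ⟹  14 = (1)·183 + (-1)·169
169 = 12 × 14 + 1  ⟹  1 = (-12)·183 + (13)·169
So (13)·169 ≡ 1 (mod 183), i.e. 169^(-1) ≡ 13 (mod 183).
Check: 169 × 13 = 2197 ≡ 1 (mod 183)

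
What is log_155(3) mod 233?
115

Baby-step giant-step with step n = ⌈√233⌉ = 16.
Baby steps 155^j mod 233 (j:value) for j=0..15: 0:1, 1:155, 2:26, 3:69, 4:210, 5:163, 6:101, 7:44, 8:63, 9:212, 10:7, 11:153, 12:182, 13:17, 14:72, 15:209.
Giant-step multiplier: 155^(-16) ≡ 155^(232-16) = 155^216 ≡ 204 (mod 233).
Giant steps γ_i = 3·204^i mod 233: γ_0=3, γ_1=146, γ_2=193, γ_3=228, γ_4=145, γ_5=222, γ_6=86, γ_7=69 (in table at j=3).
x = i·n + j = 7·16 + 3 = 115.
Check: 155^115 ≡ 3 (mod 233).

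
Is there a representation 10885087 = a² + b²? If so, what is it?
Not possible

Factorization: 10885087 = 53 × 59^3
By Fermat: n is sum of two squares iff every prime p ≡ 3 (mod 4) appears to even power.
Prime(s) ≡ 3 (mod 4) with odd exponent: [(59, 3)]
Therefore 10885087 cannot be expressed as a² + b².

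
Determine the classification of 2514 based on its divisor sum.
abundant

Proper divisors of 2514: sum = 1 + 2 + 3 + 6 + 419 + 838 + 1257 = 2526
Since 2526 > 2514, 2514 is abundant.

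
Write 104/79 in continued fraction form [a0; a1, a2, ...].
[1; 3, 6, 4]

Euclidean algorithm steps:
104 = 1 × 79 + 25
79 = 3 × 25 + 4
25 = 6 × 4 + 1
4 = 4 × 1 + 0
Continued fraction: [1; 3, 6, 4]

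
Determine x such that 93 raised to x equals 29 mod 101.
47

Baby-step giant-step with step n = ⌈√101⌉ = 11.
Baby steps 93^j mod 101 (j:value) for j=0..10: 0:1, 1:93, 2:64, 3:94, 4:56, 5:57, 6:49, 7:12, 8:5, 9:61, 10:17.
Giant-step multiplier: 93^(-11) ≡ 93^(100-11) = 93^89 ≡ 75 (mod 101).
Giant steps γ_i = 29·75^i mod 101: γ_0=29, γ_1=54, γ_2=10, γ_3=43, γ_4=94 (in table at j=3).
x = i·n + j = 4·11 + 3 = 47.
Check: 93^47 ≡ 29 (mod 101).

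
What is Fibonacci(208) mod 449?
89

Matrix identity: Q^n = [[F_(n+1), F_n], [F_n, F_(n-1)]] with Q = [[1,1],[1,0]].
n = 208 = 11010000₂. Square-and-multiply, entries mod 449:
Q^1 = [[1,1],[1,0]]
Q^3 = (Q^1)²·Q = [[3,2],[2,1]]
Q^6 = (Q^3)² = [[13,8],[8,5]]
Q^13 = (Q^6)²·Q = [[377,233],[233,144]]
Q^26 = (Q^13)² = [[205,163],[163,42]]
Q^52 = (Q^26)² = [[346,300],[300,46]]
Q^104 = (Q^52)² = [[33,411],[411,71]]
Q^208 = (Q^104)² = [[288,89],[89,199]]
F_208 mod 449 = Q^208[0][1] = 89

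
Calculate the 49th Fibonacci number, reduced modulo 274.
143

Matrix identity: Q^n = [[F_(n+1), F_n], [F_n, F_(n-1)]] with Q = [[1,1],[1,0]].
n = 49 = 110001₂. Square-and-multiply, entries mod 274:
Q^1 = [[1,1],[1,0]]
Q^3 = (Q^1)²·Q = [[3,2],[2,1]]
Q^6 = (Q^3)² = [[13,8],[8,5]]
Q^12 = (Q^6)² = [[233,144],[144,89]]
Q^24 = (Q^12)² = [[223,62],[62,161]]
Q^49 = (Q^24)²·Q = [[113,143],[143,244]]
F_49 mod 274 = Q^49[0][1] = 143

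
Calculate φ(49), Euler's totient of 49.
42

49 = 7^2
φ(n) = n × ∏(1 - 1/p) for each prime p dividing n
φ(49) = 49 × (1 - 1/7) = 42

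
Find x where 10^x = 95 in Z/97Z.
38

Baby-step giant-step with step n = ⌈√97⌉ = 10.
Baby steps 10^j mod 97 (j:value) for j=0..9: 0:1, 1:10, 2:3, 3:30, 4:9, 5:90, 6:27, 7:76, 8:81, 9:34.
Giant-step multiplier: 10^(-10) ≡ 10^(96-10) = 10^86 ≡ 2 (mod 97).
Giant steps γ_i = 95·2^i mod 97: γ_0=95, γ_1=93, γ_2=89, γ_3=81 (in table at j=8).
x = i·n + j = 3·10 + 8 = 38.
Check: 10^38 ≡ 95 (mod 97).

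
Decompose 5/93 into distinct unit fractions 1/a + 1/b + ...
1/19 + 1/884 + 1/1562028

Greedy algorithm:
5/93: ceiling(93/5) = 19, use 1/19
2/1767: ceiling(1767/2) = 884, use 1/884
1/1562028: ceiling(1562028/1) = 1562028, use 1/1562028
Result: 5/93 = 1/19 + 1/884 + 1/1562028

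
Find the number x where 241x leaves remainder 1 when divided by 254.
39

gcd(241, 254) = 1, so the inverse exists.
Extended Euclidean algorithm on (254, 241):
254 = 1 × 241 + 13  ⟹  13 = (1)·254 + (-1)·241
241 = 18 × 13 + 7  ⟹  7 = (-18)·254 + (19)·241
13 = 1 × 7 + 6  ⟹  6 = (19)·254 + (-20)·241
7 = 1 × 6 + 1  ⟹  1 = (-37)·254 + (39)·241
So (39)·241 ≡ 1 (mod 254), i.e. 241^(-1) ≡ 39 (mod 254).
Check: 241 × 39 = 9399 ≡ 1 (mod 254)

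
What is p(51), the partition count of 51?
239943

p(n) counts ways to write n as a sum of positive integers (order ignored).
Euler's pentagonal recurrence: p(k) = p(k-1) + p(k-2) - p(k-5) - p(k-7) + p(k-12) + p(k-15) - ... (offsets j(3j∓1)/2, signs ++--, p(0)=1, p(<0)=0).
DP table for k = 0..50: p(0)=1, p(1)=1, p(2)=2, p(3)=3, p(4)=5, p(5)=7, p(6)=11, p(7)=15, p(8)=22, p(9)=30, p(10)=42, p(11)=56, p(12)=77, p(13)=101, p(14)=135, p(15)=176, p(16)=231, p(17)=297, p(18)=385, p(19)=490, p(20)=627, p(21)=792, p(22)=1002, p(23)=1255, p(24)=1575, p(25)=1958, p(26)=2436, p(27)=3010, p(28)=3718, p(29)=4565, p(30)=5604, p(31)=6842, p(32)=8349, p(33)=10143, p(34)=12310, p(35)=14883, p(36)=17977, p(37)=21637, p(38)=26015, p(39)=31185, p(40)=37338, p(41)=44583, p(42)=53174, p(43)=63261, p(44)=75175, p(45)=89134, p(46)=105558, p(47)=124754, p(48)=147273, p(49)=173525, p(50)=204226.
Final step: p(51) = p(50) + p(49) - p(46) - p(44) + p(39) + p(36) - p(29) - p(25) + p(16) + p(11) - p(0)
= 204226 + 173525 - 105558 - 75175 + 31185 + 17977 - 4565 - 1958 + 231 + 56 - 1
= 239943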